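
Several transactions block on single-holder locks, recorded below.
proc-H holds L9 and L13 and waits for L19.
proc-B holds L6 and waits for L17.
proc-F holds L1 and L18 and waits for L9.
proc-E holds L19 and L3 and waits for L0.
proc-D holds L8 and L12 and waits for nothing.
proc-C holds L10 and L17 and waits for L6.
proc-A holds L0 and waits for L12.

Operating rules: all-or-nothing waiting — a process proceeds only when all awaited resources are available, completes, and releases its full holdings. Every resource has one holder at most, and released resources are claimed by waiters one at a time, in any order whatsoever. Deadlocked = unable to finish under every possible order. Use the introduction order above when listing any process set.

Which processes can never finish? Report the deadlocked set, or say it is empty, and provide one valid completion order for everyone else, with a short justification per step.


The deadlocked set is proc-B and proc-C.
Key observation: the waits loop around proc-B -> proc-C -> proc-B with no way out; no other process is dragged down with it.
One completion order for the rest: proc-D, proc-A, proc-E, proc-H, proc-F.
Check, step by step:
  proc-D: no waits; runs immediately, freeing L8 and L12
  run proc-A (all its waits — L12 — are resolved); releases L0
  run proc-E (all its waits — L0 — are resolved); releases L19 and L3
  run proc-H (all its waits — L19 — are resolved); releases L9 and L13
  run proc-F (all its waits — L9 — are resolved); releases L1 and L18


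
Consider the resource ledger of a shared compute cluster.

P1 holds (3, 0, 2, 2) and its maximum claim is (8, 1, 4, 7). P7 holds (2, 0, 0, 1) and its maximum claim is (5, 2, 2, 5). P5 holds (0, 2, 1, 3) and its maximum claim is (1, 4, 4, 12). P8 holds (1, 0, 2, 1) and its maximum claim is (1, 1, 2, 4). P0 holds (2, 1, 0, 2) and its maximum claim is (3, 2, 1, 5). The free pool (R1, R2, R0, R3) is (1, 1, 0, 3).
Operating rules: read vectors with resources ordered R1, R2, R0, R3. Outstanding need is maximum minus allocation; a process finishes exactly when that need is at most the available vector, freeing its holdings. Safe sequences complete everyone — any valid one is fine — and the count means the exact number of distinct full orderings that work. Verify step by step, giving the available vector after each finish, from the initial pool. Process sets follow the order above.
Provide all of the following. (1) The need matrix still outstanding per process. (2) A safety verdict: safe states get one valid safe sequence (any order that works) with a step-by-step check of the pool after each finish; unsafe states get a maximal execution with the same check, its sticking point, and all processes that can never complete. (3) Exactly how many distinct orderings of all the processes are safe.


(1) Remaining need (order R1, R2, R0, R3):
  P1: (5, 1, 2, 5)
  P7: (3, 2, 2, 4)
  P5: (1, 2, 3, 9)
  P8: (0, 1, 0, 3)
  P0: (1, 1, 1, 3)
(2) SAFE. One safe sequence: P8, P0, P7, P1, P5.
Key observation: at P8 the run first touches a limit — (0, 1, 0, 3) against (1, 1, 0, 3), exact on a resource it actually requests.
Check, step by step:
  pool = (1, 1, 0, 3)
  run P8 (needs (0, 1, 0, 3), free (1, 1, 0, 3)); after release of (1, 0, 2, 1) the pool is (2, 1, 2, 4)
  run P0 (needs (1, 1, 1, 3), free (2, 1, 2, 4)); after release of (2, 1, 0, 2) the pool is (4, 2, 2, 6)
  run P7 (needs (3, 2, 2, 4), free (4, 2, 2, 6)); after release of (2, 0, 0, 1) the pool is (6, 2, 2, 7)
  run P1 (needs (5, 1, 2, 5), free (6, 2, 2, 7)); after release of (3, 0, 2, 2) the pool is (9, 2, 4, 9)
  run P5 (needs (1, 2, 3, 9), free (9, 2, 4, 9)); after release of (0, 2, 1, 3) the pool is (9, 4, 5, 12)
(3) The exact count: 1 of the possible complete orderings is a safe sequence.


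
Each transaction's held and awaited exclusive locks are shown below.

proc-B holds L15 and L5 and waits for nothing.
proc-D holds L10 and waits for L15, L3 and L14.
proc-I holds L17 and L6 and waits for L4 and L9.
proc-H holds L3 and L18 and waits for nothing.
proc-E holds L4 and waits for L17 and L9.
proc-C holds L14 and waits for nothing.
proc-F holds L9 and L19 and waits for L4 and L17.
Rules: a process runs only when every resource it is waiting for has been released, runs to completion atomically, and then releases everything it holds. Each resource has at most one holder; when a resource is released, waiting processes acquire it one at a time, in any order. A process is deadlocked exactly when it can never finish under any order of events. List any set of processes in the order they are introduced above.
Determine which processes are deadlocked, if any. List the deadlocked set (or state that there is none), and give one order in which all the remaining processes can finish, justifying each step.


Deadlocked: proc-I, proc-E and proc-F.
Key observation: the cycle proc-I -> proc-E -> proc-I can never break — each member waits on the next; proc-F is caught in further circular waits.
A valid finishing order for the others: proc-C, proc-B, proc-H, proc-D.
Verifying each step:
  proc-C waits on nothing -> runs at once and releases L14
  proc-B waits on nothing -> runs at once and releases L15 and L5
  proc-H waits on nothing -> runs at once and releases L3 and L18
  run proc-D (all its waits — L15, L3 and L14 — are resolved); releases L10


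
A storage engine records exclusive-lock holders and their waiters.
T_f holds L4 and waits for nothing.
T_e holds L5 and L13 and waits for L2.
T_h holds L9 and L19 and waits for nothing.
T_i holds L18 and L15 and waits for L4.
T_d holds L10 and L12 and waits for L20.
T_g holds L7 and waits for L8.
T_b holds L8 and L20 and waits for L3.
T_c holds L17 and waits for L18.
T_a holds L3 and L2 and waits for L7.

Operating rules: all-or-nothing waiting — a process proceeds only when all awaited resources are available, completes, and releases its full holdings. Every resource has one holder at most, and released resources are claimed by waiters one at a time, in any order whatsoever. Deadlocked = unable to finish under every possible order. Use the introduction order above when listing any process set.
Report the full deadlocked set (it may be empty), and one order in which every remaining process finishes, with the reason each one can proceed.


Deadlocked: T_e, T_d, T_g, T_b and T_a.
Key observation: T_a -> T_g -> T_b -> T_a is a circular wait — nothing in it can go first; T_e and T_d wait into the deadlock from upstream.
A valid finishing order for the others: T_h, T_f, T_i, T_c.
Walking it through:
  run T_h (it waits on nothing); releases L9 and L19
  run T_f (it waits on nothing); releases L4
  T_i: everything it awaited (L4) is free; runs, freeing L18 and L15
  T_c: everything it awaited (L18) is free; runs, freeing L17


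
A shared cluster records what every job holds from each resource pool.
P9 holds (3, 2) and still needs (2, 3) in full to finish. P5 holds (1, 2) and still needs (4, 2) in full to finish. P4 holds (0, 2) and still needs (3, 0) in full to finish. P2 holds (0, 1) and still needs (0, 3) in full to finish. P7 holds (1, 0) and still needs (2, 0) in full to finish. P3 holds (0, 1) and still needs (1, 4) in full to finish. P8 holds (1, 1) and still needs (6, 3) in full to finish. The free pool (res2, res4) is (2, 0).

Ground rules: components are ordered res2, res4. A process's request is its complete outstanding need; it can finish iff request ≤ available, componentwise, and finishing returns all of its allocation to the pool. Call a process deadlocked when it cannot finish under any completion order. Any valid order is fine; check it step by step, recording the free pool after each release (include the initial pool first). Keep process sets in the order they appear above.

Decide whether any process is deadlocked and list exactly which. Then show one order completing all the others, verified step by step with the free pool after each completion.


The deadlocked set is P9, P5, P2, P3 and P8.
Key observation: after P7, P4 the pool peaks at (3, 2), and each blocked process is short somewhere: P9 on res4; P5 on res2; P2 on res4; P3 on res4; P8 on res2, res4.
The rest can finish in the order P7, P4. Verifying each step:
  pool = (2, 0)
  run P7 (needs (2, 0), free (2, 0)); after release of (1, 0) the pool is (3, 0)
  run P4 (needs (3, 0), free (3, 0)); after release of (0, 2) the pool is (3, 2)
The blocked processes can never fit:
  P9 cannot run: need (2, 3) vs free (3, 2) (insufficient res4)
  P5 cannot run: need (4, 2) vs free (3, 2) (insufficient res2)
  P2 cannot run: need (0, 3) vs free (3, 2) (insufficient res4)
  P3 cannot run: need (1, 4) vs free (3, 2) (insufficient res4)
  P8 cannot run: need (6, 3) vs free (3, 2) (insufficient res2 and res4)


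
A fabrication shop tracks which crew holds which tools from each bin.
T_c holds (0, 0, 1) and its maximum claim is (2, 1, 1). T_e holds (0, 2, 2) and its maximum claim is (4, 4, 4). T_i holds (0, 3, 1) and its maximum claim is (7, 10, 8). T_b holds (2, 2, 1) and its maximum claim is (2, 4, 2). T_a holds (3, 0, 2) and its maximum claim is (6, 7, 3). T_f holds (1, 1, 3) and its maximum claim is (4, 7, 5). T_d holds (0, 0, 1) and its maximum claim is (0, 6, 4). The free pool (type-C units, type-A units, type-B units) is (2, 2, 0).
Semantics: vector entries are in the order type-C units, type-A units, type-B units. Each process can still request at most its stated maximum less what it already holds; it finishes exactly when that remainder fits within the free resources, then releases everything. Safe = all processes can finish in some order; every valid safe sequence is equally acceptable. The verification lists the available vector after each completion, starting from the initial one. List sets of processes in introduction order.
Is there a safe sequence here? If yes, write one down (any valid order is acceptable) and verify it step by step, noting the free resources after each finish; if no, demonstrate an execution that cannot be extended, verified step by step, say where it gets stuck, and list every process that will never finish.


The state is SAFE; one workable sequence: T_c, T_b, T_e, T_f, T_a, T_i, T_d.
Key observation: reading the order forward, T_c is the first process whose need (2, 1, 0) meets the free pool (2, 2, 0) exactly on a resource it requests.
Walking it through:
  pool = (2, 2, 0)
  run T_c (needs (2, 1, 0), free (2, 2, 0)); after release of (0, 0, 1) the pool is (2, 2, 1)
  run T_b (needs (0, 2, 1), free (2, 2, 1)); after release of (2, 2, 1) the pool is (4, 4, 2)
  run T_e (needs (4, 2, 2), free (4, 4, 2)); after release of (0, 2, 2) the pool is (4, 6, 4)
  run T_f (needs (3, 6, 2), free (4, 6, 4)); after release of (1, 1, 3) the pool is (5, 7, 7)
  run T_a (needs (3, 7, 1), free (5, 7, 7)); after release of (3, 0, 2) the pool is (8, 7, 9)
  run T_i (needs (7, 7, 7), free (8, 7, 9)); after release of (0, 3, 1) the pool is (8, 10, 10)
  run T_d (needs (0, 6, 3), free (8, 10, 10)); after release of (0, 0, 1) the pool is (8, 10, 11)


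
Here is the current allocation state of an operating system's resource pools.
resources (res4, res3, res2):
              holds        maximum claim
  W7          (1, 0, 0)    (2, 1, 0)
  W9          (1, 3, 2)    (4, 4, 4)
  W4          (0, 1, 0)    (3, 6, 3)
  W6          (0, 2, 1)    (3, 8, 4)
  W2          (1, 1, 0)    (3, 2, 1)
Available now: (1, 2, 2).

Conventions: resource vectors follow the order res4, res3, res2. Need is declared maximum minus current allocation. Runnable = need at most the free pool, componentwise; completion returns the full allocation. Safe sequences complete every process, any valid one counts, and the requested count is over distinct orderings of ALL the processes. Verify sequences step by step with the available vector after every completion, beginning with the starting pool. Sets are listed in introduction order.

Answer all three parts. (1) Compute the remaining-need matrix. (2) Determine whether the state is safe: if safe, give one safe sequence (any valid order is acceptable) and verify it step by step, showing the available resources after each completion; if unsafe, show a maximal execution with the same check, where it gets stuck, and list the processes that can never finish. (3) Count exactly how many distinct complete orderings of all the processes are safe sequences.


(1) Need matrix, components ordered res4, res3, res2:
  W7: (1, 1, 0)
  W9: (3, 1, 2)
  W4: (3, 5, 3)
  W6: (3, 6, 3)
  W2: (2, 1, 1)
(2) SAFE — a valid safe sequence is W7, W2, W9, W4, W6.
Key observation: W7 is the earliest step where a requested resource binds exactly: need (1, 1, 0), pool (1, 2, 2) at its turn.
Check, step by step:
  pool = (1, 2, 2)
  W7 needs (1, 1, 0) <= (1, 2, 2) -> finishes; pool += (1, 0, 0) = (2, 2, 2)
  W2 needs (2, 1, 1) <= (2, 2, 2) -> finishes; pool += (1, 1, 0) = (3, 3, 2)
  W9 needs (3, 1, 2) <= (3, 3, 2) -> finishes; pool += (1, 3, 2) = (4, 6, 4)
  W4 needs (3, 5, 3) <= (4, 6, 4) -> finishes; pool += (0, 1, 0) = (4, 7, 4)
  W6 needs (3, 6, 3) <= (4, 7, 4) -> finishes; pool += (0, 2, 1) = (4, 9, 5)
(3) The exact count: 2 of the possible complete orderings are safe sequences.


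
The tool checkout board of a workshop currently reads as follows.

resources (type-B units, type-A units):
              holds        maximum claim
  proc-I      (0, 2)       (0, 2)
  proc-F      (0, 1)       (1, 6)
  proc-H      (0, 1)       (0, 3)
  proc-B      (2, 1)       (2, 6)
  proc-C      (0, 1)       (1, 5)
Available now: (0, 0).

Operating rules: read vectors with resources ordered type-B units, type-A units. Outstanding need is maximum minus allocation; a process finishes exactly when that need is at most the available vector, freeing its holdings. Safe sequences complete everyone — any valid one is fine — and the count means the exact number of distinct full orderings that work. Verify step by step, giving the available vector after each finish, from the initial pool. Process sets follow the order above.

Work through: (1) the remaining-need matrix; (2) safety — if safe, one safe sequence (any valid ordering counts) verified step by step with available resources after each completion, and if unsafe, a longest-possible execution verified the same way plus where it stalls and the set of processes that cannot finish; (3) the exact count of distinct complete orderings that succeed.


(1) Remaining need (order type-B units, type-A units):
  proc-I: (0, 0)
  proc-F: (1, 5)
  proc-H: (0, 2)
  proc-B: (0, 5)
  proc-C: (1, 4)
(2) UNSAFE — no complete ordering exists.
Key observation: proc-I, proc-H can finish, but then (0, 3) is all there is, and the blocked group's type-A units demands exceed it.
A maximal execution: proc-I, proc-H — then nothing else fits. Step-by-step check:
  pool = (0, 0)
  run proc-I (needs (0, 0), free (0, 0)); after release of (0, 2) the pool is (0, 2)
  run proc-H (needs (0, 2), free (0, 2)); after release of (0, 1) the pool is (0, 3)
  proc-F cannot run: need (1, 5) vs free (0, 3) (insufficient type-B units and type-A units)
  proc-B cannot run: need (0, 5) vs free (0, 3) (insufficient type-A units)
  proc-C cannot run: need (1, 4) vs free (0, 3) (insufficient type-B units and type-A units)
Processes that can never finish: proc-F, proc-B and proc-C.
(3) Exactly 0 of the possible complete orderings are safe sequences.


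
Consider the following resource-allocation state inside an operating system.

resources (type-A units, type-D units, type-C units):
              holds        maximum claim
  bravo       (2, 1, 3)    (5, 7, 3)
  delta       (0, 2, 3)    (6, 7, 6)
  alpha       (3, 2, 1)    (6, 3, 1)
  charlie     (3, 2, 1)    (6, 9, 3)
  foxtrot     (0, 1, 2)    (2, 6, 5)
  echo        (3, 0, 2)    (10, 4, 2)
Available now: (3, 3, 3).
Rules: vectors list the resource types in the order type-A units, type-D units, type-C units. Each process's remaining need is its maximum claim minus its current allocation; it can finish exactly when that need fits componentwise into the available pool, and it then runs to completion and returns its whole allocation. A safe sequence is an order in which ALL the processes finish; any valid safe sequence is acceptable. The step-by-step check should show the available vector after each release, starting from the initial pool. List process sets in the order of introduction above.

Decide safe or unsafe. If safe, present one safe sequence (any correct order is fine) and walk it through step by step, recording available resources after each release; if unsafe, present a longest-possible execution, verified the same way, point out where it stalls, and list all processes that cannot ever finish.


SAFE, for example via the order alpha, delta, bravo, echo, charlie, foxtrot.
Key observation: alpha is the earliest step where a requested resource binds exactly: need (3, 1, 0), pool (3, 3, 3) at its turn.
Check, step by step:
  pool = (3, 3, 3)
  run alpha (needs (3, 1, 0), free (3, 3, 3)); after release of (3, 2, 1) the pool is (6, 5, 4)
  run delta (needs (6, 5, 3), free (6, 5, 4)); after release of (0, 2, 3) the pool is (6, 7, 7)
  run bravo (needs (3, 6, 0), free (6, 7, 7)); after release of (2, 1, 3) the pool is (8, 8, 10)
  run echo (needs (7, 4, 0), free (8, 8, 10)); after release of (3, 0, 2) the pool is (11, 8, 12)
  run charlie (needs (3, 7, 2), free (11, 8, 12)); after release of (3, 2, 1) the pool is (14, 10, 13)
  run foxtrot (needs (2, 5, 3), free (14, 10, 13)); after release of (0, 1, 2) the pool is (14, 11, 15)


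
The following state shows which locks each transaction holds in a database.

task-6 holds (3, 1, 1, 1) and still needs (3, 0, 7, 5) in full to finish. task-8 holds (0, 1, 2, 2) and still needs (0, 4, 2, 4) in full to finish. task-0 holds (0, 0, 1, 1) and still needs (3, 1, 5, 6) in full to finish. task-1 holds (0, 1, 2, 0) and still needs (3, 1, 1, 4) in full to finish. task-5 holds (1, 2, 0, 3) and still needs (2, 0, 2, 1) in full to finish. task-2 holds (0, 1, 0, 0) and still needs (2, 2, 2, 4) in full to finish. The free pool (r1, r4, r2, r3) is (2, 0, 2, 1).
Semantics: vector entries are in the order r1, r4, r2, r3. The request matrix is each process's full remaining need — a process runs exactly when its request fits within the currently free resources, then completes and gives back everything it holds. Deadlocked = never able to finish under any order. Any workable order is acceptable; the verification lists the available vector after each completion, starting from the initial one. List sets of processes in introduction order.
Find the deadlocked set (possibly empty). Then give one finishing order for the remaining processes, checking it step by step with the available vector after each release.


Nothing here is deadlocked.
Key observation: beginning at task-5, releases accumulate fast enough that every process eventually fits.
The rest can finish in the order task-5, task-1, task-2, task-8, task-0, task-6. Check, step by step:
  pool = (2, 0, 2, 1)
  run task-5 (needs (2, 0, 2, 1), free (2, 0, 2, 1)); after release of (1, 2, 0, 3) the pool is (3, 2, 2, 4)
  run task-1 (needs (3, 1, 1, 4), free (3, 2, 2, 4)); after release of (0, 1, 2, 0) the pool is (3, 3, 4, 4)
  run task-2 (needs (2, 2, 2, 4), free (3, 3, 4, 4)); after release of (0, 1, 0, 0) the pool is (3, 4, 4, 4)
  run task-8 (needs (0, 4, 2, 4), free (3, 4, 4, 4)); after release of (0, 1, 2, 2) the pool is (3, 5, 6, 6)
  run task-0 (needs (3, 1, 5, 6), free (3, 5, 6, 6)); after release of (0, 0, 1, 1) the pool is (3, 5, 7, 7)
  run task-6 (needs (3, 0, 7, 5), free (3, 5, 7, 7)); after release of (3, 1, 1, 1) the pool is (6, 6, 8, 8)


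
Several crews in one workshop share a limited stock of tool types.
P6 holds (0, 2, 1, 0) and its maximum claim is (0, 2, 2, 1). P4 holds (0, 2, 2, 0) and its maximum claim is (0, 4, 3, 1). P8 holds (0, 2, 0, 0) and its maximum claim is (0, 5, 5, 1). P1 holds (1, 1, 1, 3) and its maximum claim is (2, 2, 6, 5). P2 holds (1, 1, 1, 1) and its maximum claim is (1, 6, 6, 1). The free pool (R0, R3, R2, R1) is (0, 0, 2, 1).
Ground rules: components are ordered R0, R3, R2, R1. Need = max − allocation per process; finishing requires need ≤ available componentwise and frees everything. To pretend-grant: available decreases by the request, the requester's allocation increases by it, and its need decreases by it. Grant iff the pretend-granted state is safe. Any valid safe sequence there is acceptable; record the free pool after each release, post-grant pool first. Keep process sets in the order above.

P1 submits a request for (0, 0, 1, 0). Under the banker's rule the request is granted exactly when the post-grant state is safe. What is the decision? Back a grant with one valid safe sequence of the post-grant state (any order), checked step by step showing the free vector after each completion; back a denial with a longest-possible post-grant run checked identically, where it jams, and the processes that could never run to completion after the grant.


DENY — the pretend-granted state is unsafe.
Key observation: after P6, P4 the pool peaks at (0, 4, 4, 1), and each blocked process is short somewhere: P8 on R2; P1 on R0, R1; P2 on R3, R2.
On the post-grant state, P6, P4 is a maximal run — nothing extends it. Walking it through:
  pool = (0, 0, 1, 1)
  P6 needs (0, 0, 1, 1) <= (0, 0, 1, 1) -> finishes; pool += (0, 2, 1, 0) = (0, 2, 2, 1)
  P4 needs (0, 2, 1, 1) <= (0, 2, 2, 1) -> finishes; pool += (0, 2, 2, 0) = (0, 4, 4, 1)
  blocked: P8 wants (0, 3, 5, 1), pool (0, 4, 4, 1) — not enough R2
  blocked: P1 wants (1, 1, 4, 2), pool (0, 4, 4, 1) — not enough R0 and R1
  blocked: P2 wants (0, 5, 5, 0), pool (0, 4, 4, 1) — not enough R3 and R2
Had the request been granted, P8, P1 and P2 could never finish.


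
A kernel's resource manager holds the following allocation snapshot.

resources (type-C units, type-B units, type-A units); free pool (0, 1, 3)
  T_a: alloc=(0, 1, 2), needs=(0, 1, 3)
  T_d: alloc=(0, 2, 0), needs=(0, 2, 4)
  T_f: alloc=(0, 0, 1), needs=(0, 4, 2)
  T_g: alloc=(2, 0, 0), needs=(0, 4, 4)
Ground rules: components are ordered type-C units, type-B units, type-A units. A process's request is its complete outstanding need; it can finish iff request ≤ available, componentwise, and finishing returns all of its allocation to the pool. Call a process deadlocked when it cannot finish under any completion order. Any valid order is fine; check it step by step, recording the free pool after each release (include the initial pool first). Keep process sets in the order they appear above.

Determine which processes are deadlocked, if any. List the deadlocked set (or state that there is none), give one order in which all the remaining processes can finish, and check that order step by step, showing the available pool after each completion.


The deadlocked set is empty.
Key observation: T_a fits the free pool immediately, and its release cascades until everyone finishes.
A valid finishing order for the others: T_a, T_d, T_f, T_g. Walking it through:
  pool = (0, 1, 3)
  run T_a (needs (0, 1, 3), free (0, 1, 3)); after release of (0, 1, 2) the pool is (0, 2, 5)
  run T_d (needs (0, 2, 4), free (0, 2, 5)); after release of (0, 2, 0) the pool is (0, 4, 5)
  run T_f (needs (0, 4, 2), free (0, 4, 5)); after release of (0, 0, 1) the pool is (0, 4, 6)
  run T_g (needs (0, 4, 4), free (0, 4, 6)); after release of (2, 0, 0) the pool is (2, 4, 6)


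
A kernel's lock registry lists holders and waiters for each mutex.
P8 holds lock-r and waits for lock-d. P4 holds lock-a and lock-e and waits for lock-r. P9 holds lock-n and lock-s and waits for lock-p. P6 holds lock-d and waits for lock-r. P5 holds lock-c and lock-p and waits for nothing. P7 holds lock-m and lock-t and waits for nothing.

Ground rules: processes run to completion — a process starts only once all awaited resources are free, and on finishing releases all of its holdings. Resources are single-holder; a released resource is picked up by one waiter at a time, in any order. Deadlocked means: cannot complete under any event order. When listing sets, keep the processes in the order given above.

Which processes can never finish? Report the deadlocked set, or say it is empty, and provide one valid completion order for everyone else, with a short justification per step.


Deadlocked: P8, P4 and P6.
Key observation: the loop P8 -> P6 -> P8 blocks itself forever; P4 waits into the deadlock from upstream.
The rest can finish in the order P5, P7, P9.
Walking it through:
  P5 waits on nothing -> runs at once and releases lock-c and lock-p
  P7 waits on nothing -> runs at once and releases lock-m and lock-t
  P9: everything it awaited (lock-p) is free; runs, freeing lock-n and lock-s


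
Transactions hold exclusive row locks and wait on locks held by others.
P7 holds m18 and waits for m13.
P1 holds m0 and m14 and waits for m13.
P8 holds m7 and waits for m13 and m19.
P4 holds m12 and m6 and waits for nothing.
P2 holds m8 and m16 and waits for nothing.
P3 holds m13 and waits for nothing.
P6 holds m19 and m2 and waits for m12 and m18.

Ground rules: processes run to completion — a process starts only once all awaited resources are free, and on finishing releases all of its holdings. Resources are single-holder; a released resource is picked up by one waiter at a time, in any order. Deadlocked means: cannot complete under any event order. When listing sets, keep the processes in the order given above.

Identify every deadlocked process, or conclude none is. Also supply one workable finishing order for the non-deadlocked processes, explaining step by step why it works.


The deadlocked set is empty.
Key observation: every chain of waits terminates; starting from the processes that wait on nothing, all the rest unlock in turn.
A valid finishing order for the others: P3, P7, P2, P4, P6, P1, P8.
Verifying each step:
  P3: no waits; runs immediately, freeing m13
  P7 waits on m13 — all released -> runs and releases m18
  P2: no waits; runs immediately, freeing m8 and m16
  P4: no waits; runs immediately, freeing m12 and m6
  P6 waits on m12 and m18 — all released -> runs and releases m19 and m2
  P1 waits on m13 — all released -> runs and releases m0 and m14
  P8 waits on m13 and m19 — all released -> runs and releases m7


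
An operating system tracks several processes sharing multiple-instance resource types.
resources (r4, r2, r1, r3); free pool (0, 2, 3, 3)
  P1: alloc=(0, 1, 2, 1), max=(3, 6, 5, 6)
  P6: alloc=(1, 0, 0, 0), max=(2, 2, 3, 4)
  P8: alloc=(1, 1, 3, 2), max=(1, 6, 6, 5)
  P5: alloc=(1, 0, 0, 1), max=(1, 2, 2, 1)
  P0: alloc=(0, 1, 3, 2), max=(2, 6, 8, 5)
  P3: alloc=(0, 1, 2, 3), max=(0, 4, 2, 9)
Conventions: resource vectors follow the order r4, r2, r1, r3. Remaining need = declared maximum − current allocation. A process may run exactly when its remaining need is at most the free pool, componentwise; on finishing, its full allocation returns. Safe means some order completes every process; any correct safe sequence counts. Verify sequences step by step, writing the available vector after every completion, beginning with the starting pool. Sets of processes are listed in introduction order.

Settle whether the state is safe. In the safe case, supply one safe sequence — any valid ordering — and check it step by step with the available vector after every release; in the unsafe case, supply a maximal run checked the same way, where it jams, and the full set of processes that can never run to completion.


The state is UNSAFE.
Key observation: P5, P6 can finish, but then (2, 2, 3, 4) is all there is, and the blocked group's r2 demands exceed it.
Going as far as possible: P5, P6; after that, nothing fits. Verifying each step:
  pool = (0, 2, 3, 3)
  P5 needs (0, 2, 2, 0) <= (0, 2, 3, 3) -> finishes; pool += (1, 0, 0, 1) = (1, 2, 3, 4)
  P6 needs (1, 2, 3, 4) <= (1, 2, 3, 4) -> finishes; pool += (1, 0, 0, 0) = (2, 2, 3, 4)
  P1 cannot run: need (3, 5, 3, 5) vs free (2, 2, 3, 4) (insufficient r4, r2 and r3)
  P8 cannot run: need (0, 5, 3, 3) vs free (2, 2, 3, 4) (insufficient r2)
  P0 cannot run: need (2, 5, 5, 3) vs free (2, 2, 3, 4) (insufficient r2 and r1)
  P3 cannot run: need (0, 3, 0, 6) vs free (2, 2, 3, 4) (insufficient r2 and r3)
Never able to finish: P1, P8, P0 and P3.


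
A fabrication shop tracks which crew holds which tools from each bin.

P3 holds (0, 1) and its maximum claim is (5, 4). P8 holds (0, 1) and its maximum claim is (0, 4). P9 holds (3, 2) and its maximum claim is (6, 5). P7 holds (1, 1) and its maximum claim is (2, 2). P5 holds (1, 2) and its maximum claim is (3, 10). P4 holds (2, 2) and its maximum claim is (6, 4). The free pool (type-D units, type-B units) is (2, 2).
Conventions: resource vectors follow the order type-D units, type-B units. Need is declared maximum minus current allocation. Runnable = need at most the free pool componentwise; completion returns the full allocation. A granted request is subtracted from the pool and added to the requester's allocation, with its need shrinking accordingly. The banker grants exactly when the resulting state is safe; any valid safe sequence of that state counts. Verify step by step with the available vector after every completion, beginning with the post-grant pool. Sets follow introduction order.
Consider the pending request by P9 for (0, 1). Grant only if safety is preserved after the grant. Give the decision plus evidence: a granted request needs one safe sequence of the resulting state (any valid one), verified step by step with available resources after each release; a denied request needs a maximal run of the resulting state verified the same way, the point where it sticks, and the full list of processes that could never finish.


GRANT. The post-grant state is safe; one safe sequence: P7, P9, P8, P3, P4, P5.
Key observation: the grant leaves (2, 1) free — enough for P7, whose release restarts the cascade.
Step-by-step check of the post-grant state:
  pool = (2, 1)
  run P7 (needs (1, 1), free (2, 1)); after release of (1, 1) the pool is (3, 2)
  run P9 (needs (3, 2), free (3, 2)); after release of (3, 3) the pool is (6, 5)
  run P8 (needs (0, 3), free (6, 5)); after release of (0, 1) the pool is (6, 6)
  run P3 (needs (5, 3), free (6, 6)); after release of (0, 1) the pool is (6, 7)
  run P4 (needs (4, 2), free (6, 7)); after release of (2, 2) the pool is (8, 9)
  run P5 (needs (2, 8), free (8, 9)); after release of (1, 2) the pool is (9, 11)


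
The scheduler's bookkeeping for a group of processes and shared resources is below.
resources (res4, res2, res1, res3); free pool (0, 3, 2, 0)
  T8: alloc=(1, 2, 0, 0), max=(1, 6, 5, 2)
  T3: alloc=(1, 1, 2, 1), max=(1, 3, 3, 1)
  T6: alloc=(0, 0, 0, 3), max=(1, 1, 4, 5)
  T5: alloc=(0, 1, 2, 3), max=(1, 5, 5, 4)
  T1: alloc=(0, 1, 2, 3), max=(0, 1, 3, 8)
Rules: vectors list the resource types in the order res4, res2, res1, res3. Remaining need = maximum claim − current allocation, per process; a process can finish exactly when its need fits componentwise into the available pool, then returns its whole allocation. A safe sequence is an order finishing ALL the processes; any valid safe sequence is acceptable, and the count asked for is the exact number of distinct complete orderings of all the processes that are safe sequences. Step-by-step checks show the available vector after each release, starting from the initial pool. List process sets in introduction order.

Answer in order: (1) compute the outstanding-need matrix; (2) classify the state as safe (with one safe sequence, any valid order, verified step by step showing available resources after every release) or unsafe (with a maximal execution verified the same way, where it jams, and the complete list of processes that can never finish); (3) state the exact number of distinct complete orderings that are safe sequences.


(1) Outstanding need per process (order res4, res2, res1, res3):
  T8: (0, 4, 5, 2)
  T3: (0, 2, 1, 0)
  T6: (1, 1, 4, 2)
  T5: (1, 4, 3, 1)
  T1: (0, 0, 1, 5)
(2) SAFE — a valid safe sequence is T3, T5, T6, T8, T1.
Key observation: T5 is the earliest step where a requested resource binds exactly: need (1, 4, 3, 1), pool (1, 4, 4, 1) at its turn.
Step-by-step check:
  pool = (0, 3, 2, 0)
  run T3 (needs (0, 2, 1, 0), free (0, 3, 2, 0)); after release of (1, 1, 2, 1) the pool is (1, 4, 4, 1)
  run T5 (needs (1, 4, 3, 1), free (1, 4, 4, 1)); after release of (0, 1, 2, 3) the pool is (1, 5, 6, 4)
  run T6 (needs (1, 1, 4, 2), free (1, 5, 6, 4)); after release of (0, 0, 0, 3) the pool is (1, 5, 6, 7)
  run T8 (needs (0, 4, 5, 2), free (1, 5, 6, 7)); after release of (1, 2, 0, 0) the pool is (2, 7, 6, 7)
  run T1 (needs (0, 0, 1, 5), free (2, 7, 6, 7)); after release of (0, 1, 2, 3) the pool is (2, 8, 8, 10)
(3) The exact count: 3 of the possible complete orderings are safe sequences.


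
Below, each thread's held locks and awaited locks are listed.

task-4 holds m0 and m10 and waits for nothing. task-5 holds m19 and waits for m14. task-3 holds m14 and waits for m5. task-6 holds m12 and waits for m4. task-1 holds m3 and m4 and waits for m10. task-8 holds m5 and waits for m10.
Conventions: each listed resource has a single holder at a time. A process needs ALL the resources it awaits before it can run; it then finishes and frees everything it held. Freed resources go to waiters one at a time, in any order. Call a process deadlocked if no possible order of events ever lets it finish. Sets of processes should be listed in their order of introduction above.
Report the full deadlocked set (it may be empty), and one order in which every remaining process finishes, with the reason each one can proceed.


Nothing here is deadlocked.
Key observation: every chain of waits terminates; starting from the processes that wait on nothing, all the rest unlock in turn.
One completion order for the rest: task-4, task-8, task-3, task-1, task-6, task-5.
Verifying each step:
  task-4: no waits; runs immediately, freeing m0 and m10
  run task-8 (all its waits — m10 — are resolved); releases m5
  run task-3 (all its waits — m5 — are resolved); releases m14
  run task-1 (all its waits — m10 — are resolved); releases m3 and m4
  run task-6 (all its waits — m4 — are resolved); releases m12
  run task-5 (all its waits — m14 — are resolved); releases m19


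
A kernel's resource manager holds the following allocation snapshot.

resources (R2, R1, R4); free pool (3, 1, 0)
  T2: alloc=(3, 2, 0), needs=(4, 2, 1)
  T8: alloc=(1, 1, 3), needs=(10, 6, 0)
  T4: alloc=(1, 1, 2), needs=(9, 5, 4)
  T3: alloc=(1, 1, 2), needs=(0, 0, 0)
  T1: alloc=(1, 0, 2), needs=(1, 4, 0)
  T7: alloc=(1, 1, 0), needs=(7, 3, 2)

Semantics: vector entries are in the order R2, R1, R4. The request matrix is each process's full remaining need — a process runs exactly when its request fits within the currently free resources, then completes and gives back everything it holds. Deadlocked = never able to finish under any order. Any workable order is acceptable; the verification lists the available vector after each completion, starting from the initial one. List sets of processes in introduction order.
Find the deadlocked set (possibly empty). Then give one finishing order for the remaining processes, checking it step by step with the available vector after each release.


Nothing here is deadlocked.
Key observation: T3 leads a chain of completions in which each release enables another process.
The rest can finish in the order T3, T2, T7, T1, T4, T8. Walking it through:
  pool = (3, 1, 0)
  run T3 (needs (0, 0, 0), free (3, 1, 0)); after release of (1, 1, 2) the pool is (4, 2, 2)
  run T2 (needs (4, 2, 1), free (4, 2, 2)); after release of (3, 2, 0) the pool is (7, 4, 2)
  run T7 (needs (7, 3, 2), free (7, 4, 2)); after release of (1, 1, 0) the pool is (8, 5, 2)
  run T1 (needs (1, 4, 0), free (8, 5, 2)); after release of (1, 0, 2) the pool is (9, 5, 4)
  run T4 (needs (9, 5, 4), free (9, 5, 4)); after release of (1, 1, 2) the pool is (10, 6, 6)
  run T8 (needs (10, 6, 0), free (10, 6, 6)); after release of (1, 1, 3) the pool is (11, 7, 9)


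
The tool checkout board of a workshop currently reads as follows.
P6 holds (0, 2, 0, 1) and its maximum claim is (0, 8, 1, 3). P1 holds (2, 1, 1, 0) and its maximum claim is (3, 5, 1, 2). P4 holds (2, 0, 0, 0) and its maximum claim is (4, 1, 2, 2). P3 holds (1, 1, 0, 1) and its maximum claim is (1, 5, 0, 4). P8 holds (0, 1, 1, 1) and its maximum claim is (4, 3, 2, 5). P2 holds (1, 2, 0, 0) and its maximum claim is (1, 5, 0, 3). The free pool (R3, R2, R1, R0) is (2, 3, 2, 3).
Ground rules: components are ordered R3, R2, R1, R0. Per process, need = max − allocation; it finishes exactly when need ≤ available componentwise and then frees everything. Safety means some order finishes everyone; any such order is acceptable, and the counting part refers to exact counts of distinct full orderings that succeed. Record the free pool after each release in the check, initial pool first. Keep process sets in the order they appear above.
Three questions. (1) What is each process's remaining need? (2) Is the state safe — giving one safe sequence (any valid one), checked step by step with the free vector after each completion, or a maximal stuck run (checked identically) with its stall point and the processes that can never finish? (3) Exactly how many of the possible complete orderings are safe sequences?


(1) Remaining need (order R3, R2, R1, R0):
  P6: (0, 6, 1, 2)
  P1: (1, 4, 0, 2)
  P4: (2, 1, 2, 2)
  P3: (0, 4, 0, 3)
  P8: (4, 2, 1, 4)
  P2: (0, 3, 0, 3)
(2) The state is SAFE; one workable sequence: P2, P3, P4, P8, P1, P6.
Key observation: the first exact fit in this order is P2 — it needs (0, 3, 0, 3) with (2, 3, 2, 3) free, meeting a requested resource to the last unit.
Walking it through:
  pool = (2, 3, 2, 3)
  P2: need (0, 3, 0, 3) fits (2, 3, 2, 3); releases (1, 2, 0, 0), pool now (3, 5, 2, 3)
  P3: need (0, 4, 0, 3) fits (3, 5, 2, 3); releases (1, 1, 0, 1), pool now (4, 6, 2, 4)
  P4: need (2, 1, 2, 2) fits (4, 6, 2, 4); releases (2, 0, 0, 0), pool now (6, 6, 2, 4)
  P8: need (4, 2, 1, 4) fits (6, 6, 2, 4); releases (0, 1, 1, 1), pool now (6, 7, 3, 5)
  P1: need (1, 4, 0, 2) fits (6, 7, 3, 5); releases (2, 1, 1, 0), pool now (8, 8, 4, 5)
  P6: need (0, 6, 1, 2) fits (8, 8, 4, 5); releases (0, 2, 0, 1), pool now (8, 10, 4, 6)
(3) The exact count: 60 of the possible complete orderings are safe sequences.


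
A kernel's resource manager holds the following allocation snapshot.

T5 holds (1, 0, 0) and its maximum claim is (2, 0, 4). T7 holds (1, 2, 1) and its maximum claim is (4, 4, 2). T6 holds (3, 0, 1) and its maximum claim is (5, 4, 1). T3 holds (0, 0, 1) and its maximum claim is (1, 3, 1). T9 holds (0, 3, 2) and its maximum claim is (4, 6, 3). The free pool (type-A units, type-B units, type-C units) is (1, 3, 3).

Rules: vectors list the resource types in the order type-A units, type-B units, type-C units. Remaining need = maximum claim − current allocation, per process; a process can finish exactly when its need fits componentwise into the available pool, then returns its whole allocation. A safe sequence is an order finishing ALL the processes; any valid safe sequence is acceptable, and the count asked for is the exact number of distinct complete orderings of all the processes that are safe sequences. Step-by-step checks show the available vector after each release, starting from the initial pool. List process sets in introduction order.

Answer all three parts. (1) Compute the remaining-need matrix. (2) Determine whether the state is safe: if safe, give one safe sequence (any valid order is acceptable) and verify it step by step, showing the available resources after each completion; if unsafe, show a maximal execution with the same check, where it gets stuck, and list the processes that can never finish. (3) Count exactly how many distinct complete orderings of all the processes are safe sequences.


(1) Remaining need (order type-A units, type-B units, type-C units):
  T5: (1, 0, 4)
  T7: (3, 2, 1)
  T6: (2, 4, 0)
  T3: (1, 3, 0)
  T9: (4, 3, 1)
(2) The state is UNSAFE.
Key observation: after T3, T5 the pool peaks at (2, 3, 4), and each blocked process is short somewhere: T7 on type-A units; T6 on type-B units; T9 on type-A units.
The run T3, T5 cannot be extended any further. Walking it through:
  pool = (1, 3, 3)
  run T3 (needs (1, 3, 0), free (1, 3, 3)); after release of (0, 0, 1) the pool is (1, 3, 4)
  run T5 (needs (1, 0, 4), free (1, 3, 4)); after release of (1, 0, 0) the pool is (2, 3, 4)
  blocked: T7 wants (3, 2, 1), pool (2, 3, 4) — not enough type-A units
  blocked: T6 wants (2, 4, 0), pool (2, 3, 4) — not enough type-B units
  blocked: T9 wants (4, 3, 1), pool (2, 3, 4) — not enough type-A units
Permanently blocked: T7, T6 and T9.
(3) Exactly 0 of the possible complete orderings are safe sequences.
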